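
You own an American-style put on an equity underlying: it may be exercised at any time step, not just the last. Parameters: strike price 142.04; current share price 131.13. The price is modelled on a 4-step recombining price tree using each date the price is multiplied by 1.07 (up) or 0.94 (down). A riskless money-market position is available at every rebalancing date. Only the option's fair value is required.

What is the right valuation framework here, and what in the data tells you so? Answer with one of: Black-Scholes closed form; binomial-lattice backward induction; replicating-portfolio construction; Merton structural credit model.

Key observation: the put (strike 142.04 on spot 131.13) is American-style on a 4-step discrete price model, so the early-exercise decision at every node requires stepwise backward valuation — a closed form cannot price the exercise right.

framework: binomial-lattice backward induction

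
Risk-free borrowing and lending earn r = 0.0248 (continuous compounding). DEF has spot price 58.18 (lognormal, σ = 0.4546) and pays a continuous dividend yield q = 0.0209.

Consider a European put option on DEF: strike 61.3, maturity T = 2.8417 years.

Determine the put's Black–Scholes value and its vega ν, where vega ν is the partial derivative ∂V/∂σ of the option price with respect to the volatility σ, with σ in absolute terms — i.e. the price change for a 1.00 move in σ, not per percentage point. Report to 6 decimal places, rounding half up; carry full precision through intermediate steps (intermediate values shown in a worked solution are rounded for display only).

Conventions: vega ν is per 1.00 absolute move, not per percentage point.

price = 17.878400
ν = 34.922799

σ√T = 0.4546·√2.8417 = 0.766335
d₁ = (ln(S/K) + (r−q+σ²/2)T) / (σ√T) = (ln(58.18/61.3) + (0.0248−0.0209+0.4546²/2)·2.8417) / 0.766335 = (-0.052238 + 0.304717) / 0.766335 = 0.329463
d₂ = d₁ − σ√T = 0.329463 − 0.766335 = -0.436872
e^{−rT} = 0.931952
e^{−qT} = 0.942338
N(−d₁) = 0.370903,  N(−d₂) = 0.668898
Put price V = K·e^{−rT}·N(−d₂) − S·e^{−qT}·N(−d₁) = 38.213228 − 20.334828 = 17.878400
φ(d₁) = (1/√(2π))·e^{−d₁²/2} = 0.377868
ν = S·e^{−qT}·φ(d₁)·√T = 34.922799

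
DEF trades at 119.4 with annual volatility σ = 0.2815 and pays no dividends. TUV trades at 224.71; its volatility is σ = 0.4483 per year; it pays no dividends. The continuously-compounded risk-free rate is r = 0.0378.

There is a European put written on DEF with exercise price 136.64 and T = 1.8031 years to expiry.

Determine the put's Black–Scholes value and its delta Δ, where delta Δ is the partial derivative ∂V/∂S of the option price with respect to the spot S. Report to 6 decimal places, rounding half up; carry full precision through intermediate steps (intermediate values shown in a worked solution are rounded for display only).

price = 22.918926
Δ = -0.495011

σ√T = 0.2815·√1.8031 = 0.377997
d₁ = (ln(S/K) + (r+σ²/2)T) / (σ√T) = (ln(119.4/136.64) + (0.0378+0.2815²/2)·1.8031) / 0.377997 = (-0.134871 + 0.139598) / 0.377997 = 0.012507
d₂ = d₁ − σ√T = 0.012507 − 0.377997 = -0.365490
e^{−rT} = 0.934114
N(−d₁) = 0.495011,  N(−d₂) = 0.642627
Put price V = K·e^{−rT}·N(−d₂) − S·N(−d₁) = 82.023200 − 59.104274 = 22.918926
Δ = −N(−d₁) = -0.495011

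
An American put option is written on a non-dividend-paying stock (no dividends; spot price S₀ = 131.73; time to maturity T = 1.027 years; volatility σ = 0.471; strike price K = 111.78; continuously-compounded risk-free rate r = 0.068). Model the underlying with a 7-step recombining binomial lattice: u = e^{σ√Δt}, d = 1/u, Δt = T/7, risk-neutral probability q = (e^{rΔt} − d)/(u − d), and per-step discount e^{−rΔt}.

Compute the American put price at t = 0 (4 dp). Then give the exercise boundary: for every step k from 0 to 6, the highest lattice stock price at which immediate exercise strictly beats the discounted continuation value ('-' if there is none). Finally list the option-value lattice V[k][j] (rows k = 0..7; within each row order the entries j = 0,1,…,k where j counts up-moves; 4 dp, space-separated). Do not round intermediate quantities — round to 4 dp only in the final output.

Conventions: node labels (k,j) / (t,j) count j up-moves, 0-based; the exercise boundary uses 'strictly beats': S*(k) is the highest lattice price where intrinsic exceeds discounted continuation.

Δt=0.14671, u=1.19771, d=0.83493, q=0.48266, disc=e^(-rΔt)=0.99007
k=7 terminal: V=max(K-S,0) → 74.5210 58.3319 35.1086 1.7948 0.0000 0.0000 0.0000 0.0000
k=6: j=0 S=44.6254 intr=67.1546 cont=66.0450 V=67.1546[EX]; j=1 S=64.0152 intr=47.7648 cont=46.6552 V=47.7648[EX]; j=2 S=91.8298 intr=19.9502 cont=18.8405 V=19.9502[EX]; j=3 S=131.7300 intr=0.0000 cont=0.9193 V=0.9193[hold]; j=4 S=188.9668 intr=0.0000 cont=0.0000 V=0.0000[hold]; j=5 S=271.0731 intr=0.0000 cont=0.0000 V=0.0000[hold]; j=6 S=388.8547 intr=0.0000 cont=0.0000 V=0.0000[hold]  S*(6)=91.8298
k=5: j=0 S=53.4481 intr=58.3319 cont=57.2222 V=58.3319[EX]; j=1 S=76.6714 intr=35.1086 cont=33.9990 V=35.1086[EX]; j=2 S=109.9852 intr=1.7948 cont=10.6579 V=10.6579[hold]; j=3 S=157.7739 intr=0.0000 cont=0.4709 V=0.4709[hold]; j=4 S=226.3268 intr=0.0000 cont=0.0000 V=0.0000[hold]; j=5 S=324.6660 intr=0.0000 cont=0.0000 V=0.0000[hold]  S*(5)=76.6714
k=4: j=0 S=64.0152 intr=47.7648 cont=46.6552 V=47.7648[EX]; j=1 S=91.8298 intr=19.9502 cont=23.0759 V=23.0759[hold]; j=2 S=131.7300 intr=0.0000 cont=5.6841 V=5.6841[hold]; j=3 S=188.9668 intr=0.0000 cont=0.2412 V=0.2412[hold]; j=4 S=271.0731 intr=0.0000 cont=0.0000 V=0.0000[hold]  S*(4)=64.0152
k=3: j=0 S=76.6714 intr=35.1086 cont=35.4927 V=35.4927[hold]; j=1 S=109.9852 intr=1.7948 cont=14.5359 V=14.5359[hold]; j=2 S=157.7739 intr=0.0000 cont=3.0267 V=3.0267[hold]; j=3 S=226.3268 intr=0.0000 cont=0.1235 V=0.1235[hold]  S*(3)=-
k=2: j=0 S=91.8298 intr=19.9502 cont=25.1258 V=25.1258[hold]; j=1 S=131.7300 intr=0.0000 cont=8.8917 V=8.8917[hold]; j=2 S=188.9668 intr=0.0000 cont=1.6093 V=1.6093[hold]  S*(2)=-
k=1: j=0 S=109.9852 intr=1.7948 cont=17.1186 V=17.1186[hold]; j=1 S=157.7739 intr=0.0000 cont=5.3234 V=5.3234[hold]  S*(1)=-
k=0: j=0 S=131.7300 intr=0.0000 cont=11.3122 V=11.3122[hold]  S*(0)=-

price = 11.3122
boundary = - - - - 64.0152 76.6714 91.8298
tree:
11.3122
17.1186 5.3234
25.1258 8.8917 1.6093
35.4927 14.5359 3.0267 0.1235
47.7648 23.0759 5.6841 0.2412 0.0000
58.3319 35.1086 10.6579 0.4709 0.0000 0.0000
67.1546 47.7648 19.9502 0.9193 0.0000 0.0000 0.0000
74.5210 58.3319 35.1086 1.7948 0.0000 0.0000 0.0000 0.0000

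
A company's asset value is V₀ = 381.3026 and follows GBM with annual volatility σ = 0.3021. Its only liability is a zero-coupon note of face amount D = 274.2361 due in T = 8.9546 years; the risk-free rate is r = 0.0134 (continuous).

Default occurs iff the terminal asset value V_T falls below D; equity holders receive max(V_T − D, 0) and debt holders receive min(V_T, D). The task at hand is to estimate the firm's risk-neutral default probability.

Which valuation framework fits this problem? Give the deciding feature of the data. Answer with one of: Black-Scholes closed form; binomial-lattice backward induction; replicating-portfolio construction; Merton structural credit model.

Key observation: a levered firm with one bullet debt due at 8.9546 years is the canonical structural-credit setup: equity is a call on the firm's assets struck at the face value.

framework: Merton structural credit model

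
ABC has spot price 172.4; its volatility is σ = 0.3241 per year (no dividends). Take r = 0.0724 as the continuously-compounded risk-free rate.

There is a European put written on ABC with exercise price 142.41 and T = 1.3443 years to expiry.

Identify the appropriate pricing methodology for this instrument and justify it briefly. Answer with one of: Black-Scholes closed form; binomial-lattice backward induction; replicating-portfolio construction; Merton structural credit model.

Key observation: everything needed for the exact continuous-time valuation of the European put on ABC (strike 142.41) is given, and no feature rules the closed form out.

framework: Black-Scholes closed form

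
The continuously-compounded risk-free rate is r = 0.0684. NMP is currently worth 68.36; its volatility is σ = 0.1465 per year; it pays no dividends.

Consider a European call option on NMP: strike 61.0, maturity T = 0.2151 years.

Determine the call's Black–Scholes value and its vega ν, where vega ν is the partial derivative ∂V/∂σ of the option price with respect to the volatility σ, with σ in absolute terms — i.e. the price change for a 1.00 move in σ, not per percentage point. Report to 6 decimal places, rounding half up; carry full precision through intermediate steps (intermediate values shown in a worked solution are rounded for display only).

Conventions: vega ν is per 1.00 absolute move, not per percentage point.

price = 8.299907
ν = 1.975294

σ√T = 0.1465·√0.2151 = 0.067945
d₁ = (ln(S/K) + (r+σ²/2)T) / (σ√T) = (ln(68.36/61.0) + (0.0684+0.1465²/2)·0.2151) / 0.067945 = (0.113914 + 0.017021) / 0.067945 = 1.927073
d₂ = d₁ − σ√T = 1.927073 − 0.067945 = 1.859128
e^{−rT} = 0.985395
N(d₁) = 0.973015,  N(d₂) = 0.968496
Call price V = S·N(d₁) − K·e^{−rT}·N(d₂) = 66.515289 − 58.215382 = 8.299907
φ(d₁) = (1/√(2π))·e^{−d₁²/2} = 0.062303
ν = S·φ(d₁)·√T = 1.975294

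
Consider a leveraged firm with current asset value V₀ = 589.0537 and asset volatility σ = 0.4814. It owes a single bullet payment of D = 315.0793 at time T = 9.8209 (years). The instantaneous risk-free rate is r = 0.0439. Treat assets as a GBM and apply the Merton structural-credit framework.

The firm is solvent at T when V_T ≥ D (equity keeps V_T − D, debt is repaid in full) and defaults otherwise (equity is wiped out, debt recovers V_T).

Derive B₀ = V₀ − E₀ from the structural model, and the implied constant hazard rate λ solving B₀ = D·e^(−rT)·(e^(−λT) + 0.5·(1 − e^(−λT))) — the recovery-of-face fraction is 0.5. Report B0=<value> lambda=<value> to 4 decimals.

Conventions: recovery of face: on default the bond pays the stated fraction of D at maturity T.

Apply the equity-as-call identities (strike 315.0793, horizon 9.8209 years):
d₁ = [ln(V₀/D) + (r + σ²/2)T] / (σ√T)
   = [ln(589.0537/315.0793) + (0.0439 + 0.5·0.4814²)·9.8209] / (0.4814·√9.8209)
   = [0.625693 + 1.569114] / 1.508626 = 1.454838
d₂ = d₁ − σ√T = 1.454838 − 1.508626 = -0.053788
N(d₁) = 0.927143,  N(d₂) = 0.478552,  e^(−rT) = 0.649770
E₀ = V₀·N(d₁) − D·e^(−rT)·N(d₂)
   = 589.0537·0.927143 − 315.0793·0.649770·0.478552 = 448.163572
B₀ = V₀ − E₀ = 589.0537 − 448.163572 = 140.890128
e^(−λT) = (B₀·e^(rT)/D − 0.5)/(1 − 0.5) = (140.8901·1.539007/315.0793 − 0.5)/0.5 = 0.37635746
λ = −ln(0.37635746)/9.8209 = 0.099504

B0=140.8901 lambda=0.0995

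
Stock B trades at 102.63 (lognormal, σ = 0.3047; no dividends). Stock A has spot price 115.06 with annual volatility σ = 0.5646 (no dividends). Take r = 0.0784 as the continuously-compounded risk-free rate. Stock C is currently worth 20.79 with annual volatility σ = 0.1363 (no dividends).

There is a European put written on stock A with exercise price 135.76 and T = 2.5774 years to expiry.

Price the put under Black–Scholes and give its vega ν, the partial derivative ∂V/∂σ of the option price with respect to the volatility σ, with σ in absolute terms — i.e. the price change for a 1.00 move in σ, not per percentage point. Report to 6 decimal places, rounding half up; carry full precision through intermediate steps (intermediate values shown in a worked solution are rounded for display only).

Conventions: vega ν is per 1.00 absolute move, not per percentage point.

price = 37.462724
ν = 65.239930

σ√T = 0.5646·√2.5774 = 0.906425
d₁ = (ln(S/K) + (r+σ²/2)T) / (σ√T) = (ln(115.06/135.76) + (0.0784+0.5646²/2)·2.5774) / 0.906425 = (-0.165435 + 0.612871) / 0.906425 = 0.493628
d₂ = d₁ − σ√T = 0.493628 − 0.906425 = -0.412797
e^{−rT} = 0.817039
N(−d₁) = 0.310785,  N(−d₂) = 0.660122
Put price V = K·e^{−rT}·N(−d₂) − S·N(−d₁) = 73.221603 − 35.758879 = 37.462724
φ(d₁) = (1/√(2π))·e^{−d₁²/2} = 0.353182
ν = S·φ(d₁)·√T = 65.239930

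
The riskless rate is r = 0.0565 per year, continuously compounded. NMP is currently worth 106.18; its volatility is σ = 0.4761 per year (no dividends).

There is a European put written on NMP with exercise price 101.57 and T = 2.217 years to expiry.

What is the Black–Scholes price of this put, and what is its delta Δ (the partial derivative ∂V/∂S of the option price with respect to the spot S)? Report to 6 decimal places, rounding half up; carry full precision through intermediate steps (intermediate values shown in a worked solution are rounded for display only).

price = 19.571486
Δ = -0.276336

σ√T = 0.4761·√2.217 = 0.708894
d₁ = (ln(S/K) + (r+σ²/2)T) / (σ√T) = (ln(106.18/101.57) + (0.0565+0.4761²/2)·2.217) / 0.708894 = (0.044388 + 0.376526) / 0.708894 = 0.593761
d₂ = d₁ − σ√T = 0.593761 − 0.708894 = -0.115133
e^{−rT} = 0.882267
N(−d₁) = 0.276336,  N(−d₂) = 0.545830
Put price V = K·e^{−rT}·N(−d₂) − S·N(−d₁) = 48.912854 − 29.341368 = 19.571486
Δ = −N(−d₁) = -0.276336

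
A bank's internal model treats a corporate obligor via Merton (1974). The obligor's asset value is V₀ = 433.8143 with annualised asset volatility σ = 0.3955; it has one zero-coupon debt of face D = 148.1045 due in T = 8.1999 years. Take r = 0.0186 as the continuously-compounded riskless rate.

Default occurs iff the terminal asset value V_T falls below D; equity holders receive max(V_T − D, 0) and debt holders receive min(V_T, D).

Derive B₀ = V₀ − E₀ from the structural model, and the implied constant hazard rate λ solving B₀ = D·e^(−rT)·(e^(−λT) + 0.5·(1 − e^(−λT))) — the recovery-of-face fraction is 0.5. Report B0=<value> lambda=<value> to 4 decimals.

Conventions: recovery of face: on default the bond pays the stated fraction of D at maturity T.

Equity is a call on the firm's assets struck at D = 148.1045:
d₁ = [ln(V₀/D) + (r + σ²/2)T] / (σ√T)
   = [ln(433.8143/148.1045) + (0.0186 + 0.5·0.3955²)·8.1999] / (0.3955·√8.1999)
   = [1.074698 + 0.793833] / 1.132533 = 1.649870
d₂ = d₁ − σ√T = 1.649870 − 1.132533 = 0.517337
N(d₁) = 0.950515,  N(d₂) = 0.697540,  e^(−rT) = 0.858543
E₀ = V₀·N(d₁) − D·e^(−rT)·N(d₂)
   = 433.8143·0.950515 − 148.1045·0.858543·0.697540 = 323.652058
B₀ = V₀ − E₀ = 433.8143 − 323.652058 = 110.162242
e^(−λT) = (B₀·e^(rT)/D − 0.5)/(1 − 0.5) = (110.1622·1.164764/148.1045 − 0.5)/0.5 = 0.73273492
λ = −ln(0.73273492)/8.1999 = 0.037924

B0=110.1622 lambda=0.0379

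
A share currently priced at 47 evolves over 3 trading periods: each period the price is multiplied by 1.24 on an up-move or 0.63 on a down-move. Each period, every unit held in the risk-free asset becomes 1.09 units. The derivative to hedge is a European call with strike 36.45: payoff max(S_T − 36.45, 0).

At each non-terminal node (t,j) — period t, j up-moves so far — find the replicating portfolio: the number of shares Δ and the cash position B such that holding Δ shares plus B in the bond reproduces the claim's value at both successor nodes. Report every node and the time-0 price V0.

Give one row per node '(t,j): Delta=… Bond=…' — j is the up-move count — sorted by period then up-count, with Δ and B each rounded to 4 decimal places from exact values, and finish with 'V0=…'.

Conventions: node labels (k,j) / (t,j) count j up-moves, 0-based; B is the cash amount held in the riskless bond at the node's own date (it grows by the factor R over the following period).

(0,0): Delta=0.8348 Bond=-18.6908
(1,0): Delta=0.3477 Bond=-5.9510
(1,1): Delta=0.9155 Bond=-25.0757
(2,0): Delta=0.0000 Bond=0.0000
(2,1): Delta=0.4053 Bond=-8.6018
(2,2): Delta=1.0000 Bond=-33.4404
V0=20.5444

Since d<R<u, set p* = (R−d)/(u−d) = 0.7541; price each node as the discounted p*-expectation of its children.
Expiry values: V(3,0)=0.0000, V(3,1)=0.0000, V(3,2)=9.0783, V(3,3)=53.1613
Node (2,0) S=18.6543: V=(p*·0.0000+(1−p*)·0.0000)/1.09=0.0000; Δ=(0.0000−0.0000)/(23.1313−11.7522)=0.0000; B=V−Δ·S=0.0000
Node (2,1) S=36.7164: V=(p*·9.0783+(1−p*)·0.0000)/1.09=6.2807; Δ=(9.0783−0.0000)/(45.5283−23.1313)=0.4053; B=V−Δ·S=-8.6018
Node (2,2) S=72.2672: V=(p*·53.1613+(1−p*)·9.0783)/1.09=38.8268; Δ=(53.1613−9.0783)/(89.6113−45.5283)=1.0000; B=V−Δ·S=-33.4404
Node (1,0) S=29.6100: V=(p*·6.2807+(1−p*)·0.0000)/1.09=4.3452; Δ=(6.2807−0.0000)/(36.7164−18.6543)=0.3477; B=V−Δ·S=-5.9510
Node (1,1) S=58.2800: V=(p*·38.8268+(1−p*)·6.2807)/1.09=28.2786; Δ=(38.8268−6.2807)/(72.2672−36.7164)=0.9155; B=V−Δ·S=-25.0757
Node (0,0) S=47.0000: V=(p*·28.2786+(1−p*)·4.3452)/1.09=20.5444; Δ=(28.2786−4.3452)/(58.2800−29.6100)=0.8348; B=V−Δ·S=-18.6908
Check: Δ(0,0)·S0 + B(0,0) = 20.5444 = V0.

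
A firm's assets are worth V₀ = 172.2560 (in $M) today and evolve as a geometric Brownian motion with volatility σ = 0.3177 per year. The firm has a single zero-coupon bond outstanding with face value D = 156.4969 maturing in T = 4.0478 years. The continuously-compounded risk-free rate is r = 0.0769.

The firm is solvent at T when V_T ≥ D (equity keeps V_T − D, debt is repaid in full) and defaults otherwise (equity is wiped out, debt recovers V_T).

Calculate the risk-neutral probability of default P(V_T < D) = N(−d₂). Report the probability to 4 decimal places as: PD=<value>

PD=0.3754

Apply the equity-as-call identities (strike 156.4969, horizon 4.0478 years):
d₁ = [ln(V₀/D) + (r + σ²/2)T] / (σ√T)
   = [ln(172.2560/156.4969) + (0.0769 + 0.5·0.3177²)·4.0478] / (0.3177·√4.0478)
   = [0.095946 + 0.515555] / 0.639185 = 0.956687
d₂ = d₁ − σ√T = 0.956687 − 0.639185 = 0.317502
risk-neutral PD = N(−d₂) = N(-0.317502) = 0.375431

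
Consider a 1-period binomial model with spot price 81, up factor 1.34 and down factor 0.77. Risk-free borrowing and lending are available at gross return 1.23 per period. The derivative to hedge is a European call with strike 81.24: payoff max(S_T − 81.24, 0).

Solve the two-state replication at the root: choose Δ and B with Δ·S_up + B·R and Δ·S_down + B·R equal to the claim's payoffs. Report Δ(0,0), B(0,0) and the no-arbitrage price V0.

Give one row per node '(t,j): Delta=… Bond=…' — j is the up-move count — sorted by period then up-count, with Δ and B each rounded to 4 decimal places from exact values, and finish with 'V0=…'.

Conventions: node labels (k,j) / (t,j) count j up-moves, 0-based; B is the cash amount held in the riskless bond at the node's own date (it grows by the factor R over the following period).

(0,0): Delta=0.5913 Bond=-29.9829
V0=17.9119

Risk-neutral probability p* = (R−d)/(u−d) = (1.23−0.77)/(1.34−0.77) = 0.8070.
Payoffs at expiry: V(1,0)=0.0000, V(1,1)=27.3000
(0,0): S=81.0000. Δ = (V_up−V_dn)/(S_up−S_dn) = (27.3000−0.0000)/(108.5400−62.3700) = 0.5913. V = [p*·27.3000 + (1−p*)·0.0000]/1.23 = 17.9119. B = V − Δ·S = -29.9829.
Verification: the root portfolio costs Δ(0,0)·S0 + B(0,0) = 17.9119, matching V0.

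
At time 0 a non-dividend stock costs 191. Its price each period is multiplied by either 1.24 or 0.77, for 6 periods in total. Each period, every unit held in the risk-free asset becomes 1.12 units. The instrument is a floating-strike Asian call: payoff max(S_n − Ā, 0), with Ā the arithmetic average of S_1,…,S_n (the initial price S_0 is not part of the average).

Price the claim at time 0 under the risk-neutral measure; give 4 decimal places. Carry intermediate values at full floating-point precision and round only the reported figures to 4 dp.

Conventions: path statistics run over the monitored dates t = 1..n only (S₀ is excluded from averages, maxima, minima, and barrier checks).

price = 47.8430

Risk-neutral up-probability p* = (R−d)/(u−d) = (1.12−0.77)/(1.24−0.77) = 0.7447; the claim prices as the p*-weighted sum of path payoffs discounted by R^6.
Enumerate all 2^6 = 64 price paths (U = up ×1.24, D = down ×0.77); each path with k up-moves has probability p*^k·(1−p*)^(6−k).
DDDDDD: Ā=84.3604, payoff=0.0000, prob=0.000277
UDDDDD: Ā=135.8531, payoff=0.0000, prob=0.000808
DUDDDD: Ā=120.8914, payoff=0.0000, prob=0.000808
UUDDDD: Ā=194.6823, payoff=0.0000, prob=0.002357
DDUDDD: Ā=109.3709, payoff=0.0000, prob=0.000808
UDUDDD: Ā=176.1298, payoff=0.0000, prob=0.002357
DUUDDD: Ā=161.1681, payoff=0.0000, prob=0.002357
UUUDDD: Ā=259.5435, payoff=0.0000, prob=0.006873
DDDUDD: Ā=100.5002, payoff=0.0000, prob=0.000808
UDDUDD: Ā=161.8444, payoff=0.0000, prob=0.002357
DUDUDD: Ā=146.8827, payoff=0.0000, prob=0.002357
UUDUDD: Ā=236.5384, payoff=0.0000, prob=0.006873
DDUUDD: Ā=135.3623, payoff=0.0000, prob=0.002357
UDUUDD: Ā=217.9860, payoff=0.0000, prob=0.006873
DUUUDD: Ā=203.0243, payoff=0.0000, prob=0.006873
UUUUDD: Ā=326.9482, payoff=0.0000, prob=0.020047
DDDDUD: Ā=93.6697, payoff=0.0000, prob=0.000808
UDDDUD: Ā=150.8446, payoff=0.0000, prob=0.002357
DUDDUD: Ā=135.8830, payoff=0.0000, prob=0.002357
UUDDUD: Ā=218.8245, payoff=0.0000, prob=0.006873
DDUDUD: Ā=124.3625, payoff=0.0000, prob=0.002357
UDUDUD: Ā=200.2721, payoff=0.0000, prob=0.006873
DUUDUD: Ā=185.3104, payoff=0.0000, prob=0.006873
UUUDUD: Ā=298.4219, payoff=0.0000, prob=0.020047
DDDUUD: Ā=115.4917, payoff=0.0000, prob=0.002357
UDDUUD: Ā=185.9867, payoff=0.0000, prob=0.006873
DUDUUD: Ā=171.0250, payoff=0.0000, prob=0.006873
UUDUUD: Ā=275.4169, payoff=0.0000, prob=0.020047
DDUUUD: Ā=159.5045, payoff=6.7489, prob=0.006873
UDUUUD: Ā=256.8644, payoff=10.8684, prob=0.020047
DUUUUD: Ā=241.9028, payoff=25.8300, prob=0.020047
UUUUUD: Ā=389.5577, payoff=41.5964, prob=0.058470
DDDDDU: Ā=88.4102, payoff=0.0000, prob=0.000808
UDDDDU: Ā=142.3748, payoff=0.0000, prob=0.002357
DUDDDU: Ā=127.4132, payoff=0.0000, prob=0.002357
UUDDDU: Ā=205.1848, payoff=0.0000, prob=0.006873
DDUDDU: Ā=115.8927, payoff=0.0000, prob=0.002357
UDUDDU: Ā=186.6324, payoff=0.0000, prob=0.006873
DUUDDU: Ā=171.6707, payoff=0.0000, prob=0.006873
UUUDDU: Ā=276.4567, payoff=0.0000, prob=0.020047
DDDUDU: Ā=107.0219, payoff=0.0000, prob=0.002357
UDDUDU: Ā=172.3470, payoff=0.0000, prob=0.006873
DUDUDU: Ā=157.3853, payoff=8.8681, prob=0.006873
UUDUDU: Ā=253.4517, payoff=14.2811, prob=0.020047
DDUUDU: Ā=145.8648, payoff=20.3886, prob=0.006873
UDUUDU: Ā=234.8992, payoff=32.8336, prob=0.020047
DUUUDU: Ā=219.9375, payoff=47.7953, prob=0.020047
UUUUDU: Ā=354.1851, payoff=76.9690, prob=0.058470
DDDDUU: Ā=100.1914, payoff=3.0466, prob=0.002357
UDDDUU: Ā=161.3472, payoff=4.9062, prob=0.006873
DUDDUU: Ā=146.3855, payoff=19.8679, prob=0.006873
UUDDUU: Ā=235.7378, payoff=31.9950, prob=0.020047
DDUDUU: Ā=134.8651, payoff=31.3884, prob=0.006873
UDUDUU: Ā=217.1853, payoff=50.5475, prob=0.020047
DUUDUU: Ā=202.2236, payoff=65.5092, prob=0.020047
UUUDUU: Ā=325.6588, payoff=105.4953, prob=0.058470
DDDUUU: Ā=125.9943, payoff=40.2591, prob=0.006873
UDDUUU: Ā=202.8999, payoff=64.8329, prob=0.020047
DUDUUU: Ā=187.9382, payoff=79.7946, prob=0.020047
UUDUUU: Ā=302.6538, payoff=128.5003, prob=0.058470
DDUUUU: Ā=176.4177, payoff=91.3150, prob=0.020047
UDUUUU: Ā=284.1013, payoff=147.0528, prob=0.058470
DUUUUU: Ā=269.1396, payoff=162.0145, prob=0.058470
UUUUUU: Ā=433.4197, payoff=260.9064, prob=0.170538
Price = Σ prob·payoff / R^6 = 94.433585 / 1.973823 = 47.8430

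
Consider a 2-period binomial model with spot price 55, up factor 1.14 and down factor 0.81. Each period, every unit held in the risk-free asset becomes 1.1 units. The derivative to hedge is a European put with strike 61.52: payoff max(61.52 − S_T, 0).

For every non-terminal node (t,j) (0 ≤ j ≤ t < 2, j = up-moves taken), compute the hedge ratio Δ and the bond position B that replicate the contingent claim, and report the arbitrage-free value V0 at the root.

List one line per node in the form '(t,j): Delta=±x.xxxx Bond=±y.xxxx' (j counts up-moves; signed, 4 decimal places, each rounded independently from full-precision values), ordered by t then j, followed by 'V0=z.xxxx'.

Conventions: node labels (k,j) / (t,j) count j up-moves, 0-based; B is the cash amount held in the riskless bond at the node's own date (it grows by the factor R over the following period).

Under the risk-neutral measure, an up-move has probability p* = (R−d)/(u−d) = 0.8788 and values discount at R = 1.1.
Expiry values: V(2,0)=25.4345, V(2,1)=10.7330, V(2,2)=0.0000
(1,0): S=44.5500. Δ = (V_up−V_dn)/(S_up−S_dn) = (10.7330−25.4345)/(50.7870−36.0855) = -1.0000. V = [p*·10.7330 + (1−p*)·25.4345]/1.1 = 11.3773. B = V − Δ·S = 55.9273.
(1,1): S=62.7000. Δ = (V_up−V_dn)/(S_up−S_dn) = (0.0000−10.7330)/(71.4780−50.7870) = -0.5187. V = [p*·0.0000 + (1−p*)·10.7330]/1.1 = 1.1827. B = V − Δ·S = 33.7069.
(0,0): S=55.0000. Δ = (V_up−V_dn)/(S_up−S_dn) = (1.1827−11.3773)/(62.7000−44.5500) = -0.5617. V = [p*·1.1827 + (1−p*)·11.3773]/1.1 = 2.1986. B = V − Δ·S = 33.0912.
Sanity check at the root: Δ(0,0)·S0 + B(0,0) reproduces V0 = 2.1986.

(0,0): Delta=-0.5617 Bond=33.0912
(1,0): Delta=-1.0000 Bond=55.9273
(1,1): Delta=-0.5187 Bond=33.7069
V0=2.1986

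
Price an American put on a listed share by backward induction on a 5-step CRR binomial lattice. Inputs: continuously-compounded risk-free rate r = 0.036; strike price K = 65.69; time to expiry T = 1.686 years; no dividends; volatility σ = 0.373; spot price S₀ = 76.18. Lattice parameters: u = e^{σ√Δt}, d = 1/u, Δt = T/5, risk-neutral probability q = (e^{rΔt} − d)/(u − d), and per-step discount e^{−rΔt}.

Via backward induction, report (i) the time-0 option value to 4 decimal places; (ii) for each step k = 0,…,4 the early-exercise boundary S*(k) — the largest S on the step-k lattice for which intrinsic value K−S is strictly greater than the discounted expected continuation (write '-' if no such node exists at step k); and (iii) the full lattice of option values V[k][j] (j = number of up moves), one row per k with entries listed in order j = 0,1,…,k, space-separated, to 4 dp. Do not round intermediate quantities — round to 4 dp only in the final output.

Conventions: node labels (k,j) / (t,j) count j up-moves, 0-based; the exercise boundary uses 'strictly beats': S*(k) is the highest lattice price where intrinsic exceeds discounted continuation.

Δt=0.33720  u=1.24184  d=0.80525  q=0.47404  discount=0.98793
step 5 (expiry): payoffs max(K−S,0) = 39.8967 25.9123 4.3457 0.0000 0.0000 0.0000
step 4: (k=4,j=0): S=32.0312, K−S=33.6588, hold=32.8662 ⇒ V=33.6588 exercise | (k=4,j=1): S=49.3977, K−S=16.2923, hold=15.4997 ⇒ V=16.2923 exercise | (k=4,j=2): S=76.1800, K−S=0.0000, hold=2.2581 ⇒ V=2.2581 continue | (k=4,j=3): S=117.4829, K−S=0.0000, hold=0.0000 ⇒ V=0.0000 continue | (k=4,j=4): S=181.1793, K−S=0.0000, hold=0.0000 ⇒ V=0.0000 continue  boundary S*=49.3977
step 3: (k=3,j=0): S=39.7777, K−S=25.9123, hold=25.1196 ⇒ V=25.9123 exercise | (k=3,j=1): S=61.3443, K−S=4.3457, hold=9.5233 ⇒ V=9.5233 continue | (k=3,j=2): S=94.6036, K−S=0.0000, hold=1.1734 ⇒ V=1.1734 continue | (k=3,j=3): S=145.8954, K−S=0.0000, hold=0.0000 ⇒ V=0.0000 continue  boundary S*=39.7777
step 2: (k=2,j=0): S=49.3977, K−S=16.2923, hold=17.9244 ⇒ V=17.9244 continue | (k=2,j=1): S=76.1800, K−S=0.0000, hold=5.4980 ⇒ V=5.4980 continue | (k=2,j=2): S=117.4829, K−S=0.0000, hold=0.6097 ⇒ V=0.6097 continue  boundary S*=-
step 1: (k=1,j=0): S=61.3443, K−S=4.3457, hold=11.8886 ⇒ V=11.8886 continue | (k=1,j=1): S=94.6036, K−S=0.0000, hold=3.1424 ⇒ V=3.1424 continue  boundary S*=-
step 0: (k=0,j=0): S=76.1800, K−S=0.0000, hold=7.6492 ⇒ V=7.6492 continue  boundary S*=-

price = 7.6492
boundary = - - - 39.7777 49.3977
tree:
7.6492
11.8886 3.1424
17.9244 5.4980 0.6097
25.9123 9.5233 1.1734 0.0000
33.6588 16.2923 2.2581 0.0000 0.0000
39.8967 25.9123 4.3457 0.0000 0.0000 0.0000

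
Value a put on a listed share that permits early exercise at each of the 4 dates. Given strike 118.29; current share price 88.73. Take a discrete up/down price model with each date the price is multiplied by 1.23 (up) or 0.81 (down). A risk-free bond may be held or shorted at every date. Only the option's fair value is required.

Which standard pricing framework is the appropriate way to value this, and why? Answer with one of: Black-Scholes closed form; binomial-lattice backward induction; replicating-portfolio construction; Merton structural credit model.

Key observation: an American put (K = 118.29, S₀ = 88.73) on a 4-date tree has no closed form — the optimal stopping decision is embedded and must be resolved recursively from expiry.

framework: binomial-lattice backward induction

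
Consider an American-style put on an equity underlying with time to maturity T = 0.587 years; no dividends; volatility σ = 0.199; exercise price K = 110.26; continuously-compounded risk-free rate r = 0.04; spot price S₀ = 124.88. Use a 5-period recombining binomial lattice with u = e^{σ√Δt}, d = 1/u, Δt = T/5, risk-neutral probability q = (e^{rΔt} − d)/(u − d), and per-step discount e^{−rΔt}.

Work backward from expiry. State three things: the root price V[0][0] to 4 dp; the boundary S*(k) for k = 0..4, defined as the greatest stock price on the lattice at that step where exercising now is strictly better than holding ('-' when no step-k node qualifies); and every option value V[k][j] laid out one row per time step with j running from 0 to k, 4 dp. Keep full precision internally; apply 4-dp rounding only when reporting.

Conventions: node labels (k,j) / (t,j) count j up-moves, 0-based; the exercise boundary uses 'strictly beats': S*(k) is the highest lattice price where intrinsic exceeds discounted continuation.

price = 1.7380
boundary = - - - - 95.0701
tree:
1.7380
3.1348 0.4513
5.5192 0.9397 0.0000
9.3935 1.9565 0.0000 0.0000
15.1899 4.0736 0.0000 0.0000 0.0000
21.4562 8.4815 0.0000 0.0000 0.0000 0.0000

Δt=0.11740  u=1.07056  d=0.93409  q=0.51745  discount=0.99532
step 5 (expiry): payoffs max(K−S,0) = 21.4562 8.4815 0.0000 0.0000 0.0000 0.0000
step 4: (k=4,j=0): S=95.0701, K−S=15.1899, hold=14.6733 ⇒ V=15.1899 exercise | (k=4,j=1): S=108.9603, K−S=1.2997, hold=4.0736 ⇒ V=4.0736 continue | (k=4,j=2): S=124.8800, K−S=0.0000, hold=0.0000 ⇒ V=0.0000 continue | (k=4,j=3): S=143.1256, K−S=0.0000, hold=0.0000 ⇒ V=0.0000 continue | (k=4,j=4): S=164.0370, K−S=0.0000, hold=0.0000 ⇒ V=0.0000 continue  boundary S*=95.0701
step 3: (k=3,j=0): S=101.7785, K−S=8.4815, hold=9.3935 ⇒ V=9.3935 continue | (k=3,j=1): S=116.6489, K−S=0.0000, hold=1.9565 ⇒ V=1.9565 continue | (k=3,j=2): S=133.6919, K−S=0.0000, hold=0.0000 ⇒ V=0.0000 continue | (k=3,j=3): S=153.2250, K−S=0.0000, hold=0.0000 ⇒ V=0.0000 continue  boundary S*=-
step 2: (k=2,j=0): S=108.9603, K−S=1.2997, hold=5.5192 ⇒ V=5.5192 continue | (k=2,j=1): S=124.8800, K−S=0.0000, hold=0.9397 ⇒ V=0.9397 continue | (k=2,j=2): S=143.1256, K−S=0.0000, hold=0.0000 ⇒ V=0.0000 continue  boundary S*=-
step 1: (k=1,j=0): S=116.6489, K−S=0.0000, hold=3.1348 ⇒ V=3.1348 continue | (k=1,j=1): S=133.6919, K−S=0.0000, hold=0.4513 ⇒ V=0.4513 continue  boundary S*=-
step 0: (k=0,j=0): S=124.8800, K−S=0.0000, hold=1.7380 ⇒ V=1.7380 continue  boundary S*=-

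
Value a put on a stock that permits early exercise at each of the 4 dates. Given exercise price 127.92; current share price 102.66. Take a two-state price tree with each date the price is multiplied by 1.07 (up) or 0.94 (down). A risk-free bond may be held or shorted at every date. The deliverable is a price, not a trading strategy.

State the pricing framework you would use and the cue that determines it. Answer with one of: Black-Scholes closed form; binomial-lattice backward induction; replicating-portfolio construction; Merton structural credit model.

framework: binomial-lattice backward induction

Key observation: with exercise allowed before expiry on a discrete up/down model (4 steps from spot 102.66), the strike-127.92 put's value must be rolled back through the tree testing early exercise at each node.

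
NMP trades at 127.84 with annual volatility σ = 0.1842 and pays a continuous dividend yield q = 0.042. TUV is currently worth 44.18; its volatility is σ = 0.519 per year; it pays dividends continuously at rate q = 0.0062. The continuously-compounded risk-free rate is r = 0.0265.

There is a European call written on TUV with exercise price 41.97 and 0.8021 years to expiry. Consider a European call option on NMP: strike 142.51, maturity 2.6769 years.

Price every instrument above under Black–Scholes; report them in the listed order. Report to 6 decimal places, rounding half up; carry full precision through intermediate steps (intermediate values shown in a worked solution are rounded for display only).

price(TUV call K=41.97) = 9.332786
price(NMP call K=142.51) = 7.320090

[TUV call K=41.97]
σ√T = 0.519·√0.8021 = 0.464817
d₁ = (ln(S/K) + (r−q+σ²/2)T) / (σ√T) = (ln(44.18/41.97) + (0.0265−0.0062+0.519²/2)·0.8021) / 0.464817 = (0.051317 + 0.124310) / 0.464817 = 0.377841
d₂ = d₁ − σ√T = 0.377841 − 0.464817 = -0.086975
e^{−rT} = 0.978969
e^{−qT} = 0.995039
N(d₁) = 0.647226,  N(d₂) = 0.465346
price = S·e^{−qT}·N(d₁) − K·e^{−rT}·N(d₂) = 28.452589 − 19.119803 = 9.332786
[NMP call K=142.51]
σ√T = 0.1842·√2.6769 = 0.301374
d₁ = (ln(S/K) + (r−q+σ²/2)T) / (σ√T) = (ln(127.84/142.51) + (0.0265−0.042+0.1842²/2)·2.6769) / 0.301374 = (-0.108633 + 0.003921) / 0.301374 = -0.347447
d₂ = d₁ − σ√T = -0.347447 − 0.301374 = -0.648821
e^{−rT} = 0.931520
e^{−qT} = 0.893660
N(d₁) = 0.364128,  N(d₂) = 0.258227
price = S·e^{−qT}·N(d₁) − K·e^{−rT}·N(d₂) = 41.599954 − 34.279865 = 7.320090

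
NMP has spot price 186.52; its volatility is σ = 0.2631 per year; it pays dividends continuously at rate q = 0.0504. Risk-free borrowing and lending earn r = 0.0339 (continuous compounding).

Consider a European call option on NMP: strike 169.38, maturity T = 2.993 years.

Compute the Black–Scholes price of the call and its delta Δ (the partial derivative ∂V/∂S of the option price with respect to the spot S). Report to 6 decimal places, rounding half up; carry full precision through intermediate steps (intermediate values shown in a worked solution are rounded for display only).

price = 32.045276
Δ = 0.541465

σ√T = 0.2631·√2.993 = 0.455171
d₁ = (ln(S/K) + (r−q+σ²/2)T) / (σ√T) = (ln(186.52/169.38) + (0.0339−0.0504+0.2631²/2)·2.993) / 0.455171 = (0.096394 + 0.054206) / 0.455171 = 0.330864
d₂ = d₁ − σ√T = 0.330864 − 0.455171 = -0.124307
e^{−rT} = 0.903515
e^{−qT} = 0.859979
N(d₁) = 0.629626,  N(d₂) = 0.450536
Call price V = S·e^{−qT}·N(d₁) − K·e^{−rT}·N(d₂) = 100.994129 − 68.948853 = 32.045276
Δ = e^{−qT}·N(d₁) = 0.541465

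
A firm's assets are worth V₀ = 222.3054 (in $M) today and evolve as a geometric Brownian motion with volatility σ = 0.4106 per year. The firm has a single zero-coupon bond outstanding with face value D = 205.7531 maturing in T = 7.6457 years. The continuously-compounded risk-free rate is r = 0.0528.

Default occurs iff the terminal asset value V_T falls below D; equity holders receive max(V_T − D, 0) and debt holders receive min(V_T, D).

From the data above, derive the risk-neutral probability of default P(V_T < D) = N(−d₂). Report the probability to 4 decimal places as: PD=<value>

Work the structural quantities from V₀ = 222.3054 against face 205.7531:
d₁ = [ln(V₀/D) + (r + σ²/2)T] / (σ√T)
   = [ln(222.3054/205.7531) + (0.0528 + 0.5·0.4106²)·7.6457] / (0.4106·√7.6457)
   = [0.077375 + 1.048196] / 1.135344 = 0.991392
d₂ = d₁ − σ√T = 0.991392 − 1.135344 = -0.143952
risk-neutral PD = N(−d₂) = N(0.143952) = 0.557231

PD=0.5572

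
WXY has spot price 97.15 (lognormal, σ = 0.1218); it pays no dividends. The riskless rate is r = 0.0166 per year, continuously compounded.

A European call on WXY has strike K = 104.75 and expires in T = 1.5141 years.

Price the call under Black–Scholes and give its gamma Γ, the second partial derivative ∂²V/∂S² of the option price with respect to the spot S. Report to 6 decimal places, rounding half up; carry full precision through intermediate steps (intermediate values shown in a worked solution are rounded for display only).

σ√T = 0.1218·√1.5141 = 0.149873
d₁ = (ln(S/K) + (r+σ²/2)T) / (σ√T) = (ln(97.15/104.75) + (0.0166+0.1218²/2)·1.5141) / 0.149873 = (-0.075320 + 0.036365) / 0.149873 = -0.259921
d₂ = d₁ − σ√T = -0.259921 − 0.149873 = -0.409795
e^{−rT} = 0.975179
N(d₁) = 0.397462,  N(d₂) = 0.340978
Call price V = S·N(d₁) − K·e^{−rT}·N(d₂) = 38.613453 − 34.830933 = 3.782520
φ(d₁) = (1/√(2π))·e^{−d₁²/2} = 0.385691
Γ = φ(d₁) / (S·σ·√T) = 0.026489

price = 3.782520
Γ = 0.026489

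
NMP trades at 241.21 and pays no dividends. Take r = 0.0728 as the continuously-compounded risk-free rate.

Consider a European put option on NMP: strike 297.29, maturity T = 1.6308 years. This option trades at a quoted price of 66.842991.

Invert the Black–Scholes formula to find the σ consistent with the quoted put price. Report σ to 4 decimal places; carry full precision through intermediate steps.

At σ = 0.4306 the Black–Scholes value reproduces the quote:
σ√T = 0.4306·√1.6308 = 0.549888
d₁ = (ln(S/K) + (r+σ²/2)T) / (σ√T) = (ln(241.21/297.29) + (0.0728+0.4306²/2)·1.6308) / 0.549888 = (-0.209040 + 0.269911) / 0.549888 = 0.110696
d₂ = d₁ − σ√T = 0.110696 − 0.549888 = -0.439192
e^{−rT} = 0.888054
N(−d₁) = 0.455929,  N(−d₂) = 0.669739
V = K·e^{−rT}·N(−d₂) − S·N(−d₁) = 176.817529 − 109.974538 = 66.842991 (equal to the quote); since ∂V/∂σ > 0 for all σ, the implied volatility is unique

sigma = 0.4306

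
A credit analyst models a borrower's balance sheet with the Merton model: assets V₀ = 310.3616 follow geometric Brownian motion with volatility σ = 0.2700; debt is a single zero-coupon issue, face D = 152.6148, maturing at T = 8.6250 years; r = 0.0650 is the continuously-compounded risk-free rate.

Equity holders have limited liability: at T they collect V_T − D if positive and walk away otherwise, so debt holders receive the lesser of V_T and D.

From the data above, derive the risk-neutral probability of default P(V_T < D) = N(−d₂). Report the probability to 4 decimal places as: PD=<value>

Equity is a call on the firm's assets struck at D = 152.6148:
d₁ = [ln(V₀/D) + (r + σ²/2)T] / (σ√T)
   = [ln(310.3616/152.6148) + (0.0650 + 0.5·0.2700²)·8.6250] / (0.2700·√8.6250)
   = [0.709821 + 0.875006] / 0.792945 = 1.998659
d₂ = d₁ − σ√T = 1.998659 − 0.792945 = 1.205713
risk-neutral PD = N(−d₂) = N(-1.205713) = 0.113964

PD=0.1140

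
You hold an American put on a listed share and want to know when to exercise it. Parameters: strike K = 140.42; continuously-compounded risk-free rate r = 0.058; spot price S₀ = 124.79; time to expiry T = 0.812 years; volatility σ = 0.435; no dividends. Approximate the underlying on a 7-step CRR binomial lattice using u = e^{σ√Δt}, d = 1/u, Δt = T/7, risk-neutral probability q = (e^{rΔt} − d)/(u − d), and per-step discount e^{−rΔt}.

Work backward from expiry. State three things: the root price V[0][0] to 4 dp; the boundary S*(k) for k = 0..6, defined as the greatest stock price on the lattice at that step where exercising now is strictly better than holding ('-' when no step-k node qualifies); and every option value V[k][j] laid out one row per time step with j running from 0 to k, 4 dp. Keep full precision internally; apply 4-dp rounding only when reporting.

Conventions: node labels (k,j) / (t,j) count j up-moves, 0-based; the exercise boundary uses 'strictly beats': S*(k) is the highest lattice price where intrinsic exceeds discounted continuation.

price = 25.9047
boundary = - - 92.7883 80.0111 92.7883 107.6060 92.7883
tree:
25.9047
35.7880 15.8005
47.6317 23.7458 7.6079
60.4089 34.4118 12.7831 2.2343
71.4267 47.6317 20.8933 4.3739 0.0000
80.9273 60.4089 32.8140 8.5625 0.0000 0.0000
89.1196 71.4267 47.6317 16.7622 0.0000 0.0000 0.0000
96.1838 80.9273 60.4089 32.8140 0.0000 0.0000 0.0000 0.0000

params: Δt=0.11600 u=1.15969 d=0.86230 q=0.48573 e^(-rΔt)=0.99329
t_7 payoffs: 96.1838 80.9273 60.4089 32.8140 0.0000 0.0000 0.0000 0.0000
t_6: node(6,0) S=51.3004 payoff=89.1196 vs cont=88.1780 → 89.1196 [stop]  node(6,1) S=68.9933 payoff=71.4267 vs cont=70.4851 → 71.4267 [stop]  node(6,2) S=92.7883 payoff=47.6317 vs cont=46.6901 → 47.6317 [stop]  node(6,3) S=124.7900 payoff=15.6300 vs cont=16.7622 → 16.7622 [wait]  node(6,4) S=167.8287 payoff=0.0000 vs cont=0.0000 → 0.0000 [wait]  node(6,5) S=225.7109 payoff=0.0000 vs cont=0.0000 → 0.0000 [wait]  node(6,6) S=303.5561 payoff=0.0000 vs cont=0.0000 → 0.0000 [wait]  ⇒ S*(6)=92.7883
t_5: node(5,0) S=59.4927 payoff=80.9273 vs cont=79.9857 → 80.9273 [stop]  node(5,1) S=80.0111 payoff=60.4089 vs cont=59.4673 → 60.4089 [stop]  node(5,2) S=107.6060 payoff=32.8140 vs cont=32.4186 → 32.8140 [stop]  node(5,3) S=144.7181 payoff=0.0000 vs cont=8.5625 → 8.5625 [wait]  node(5,4) S=194.6298 payoff=0.0000 vs cont=0.0000 → 0.0000 [wait]  node(5,5) S=261.7554 payoff=0.0000 vs cont=0.0000 → 0.0000 [wait]  ⇒ S*(5)=107.6060
t_4: node(4,0) S=68.9933 payoff=71.4267 vs cont=70.4851 → 71.4267 [stop]  node(4,1) S=92.7883 payoff=47.6317 vs cont=46.6901 → 47.6317 [stop]  node(4,2) S=124.7900 payoff=15.6300 vs cont=20.8933 → 20.8933 [wait]  node(4,3) S=167.8287 payoff=0.0000 vs cont=4.3739 → 4.3739 [wait]  node(4,4) S=225.7109 payoff=0.0000 vs cont=0.0000 → 0.0000 [wait]  ⇒ S*(4)=92.7883
t_3: node(3,0) S=80.0111 payoff=60.4089 vs cont=59.4673 → 60.4089 [stop]  node(3,1) S=107.6060 payoff=32.8140 vs cont=34.4118 → 34.4118 [wait]  node(3,2) S=144.7181 payoff=0.0000 vs cont=12.7831 → 12.7831 [wait]  node(3,3) S=194.6298 payoff=0.0000 vs cont=2.2343 → 2.2343 [wait]  ⇒ S*(3)=80.0111
t_2: node(2,0) S=92.7883 payoff=47.6317 vs cont=47.4610 → 47.6317 [stop]  node(2,1) S=124.7900 payoff=15.6300 vs cont=23.7458 → 23.7458 [wait]  node(2,2) S=167.8287 payoff=0.0000 vs cont=7.6079 → 7.6079 [wait]  ⇒ S*(2)=92.7883
t_1: node(1,0) S=107.6060 payoff=32.8140 vs cont=35.7880 → 35.7880 [wait]  node(1,1) S=144.7181 payoff=0.0000 vs cont=15.8005 → 15.8005 [wait]  ⇒ S*(1)=-
t_0: node(0,0) S=124.7900 payoff=15.6300 vs cont=25.9047 → 25.9047 [wait]  ⇒ S*(0)=-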